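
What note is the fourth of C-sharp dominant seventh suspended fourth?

F#

Root of C-sharp dominant seventh suspended fourth = C#. The 4th is a perfect 4th: C# up a perfect 4th → F#.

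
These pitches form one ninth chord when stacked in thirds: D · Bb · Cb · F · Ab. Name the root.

Bb

Stacking in thirds gives Bb – D – F – Ab – Cb, so Bb is the root — Bb dominant seventh flat nine.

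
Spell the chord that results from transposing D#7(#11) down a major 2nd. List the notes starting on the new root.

A major 2nd down from D# is C#, so the new chord is C# dominant seventh sharp eleven.
root → C#
3rd (major 3rd) → E#
5th (perfect 5th) → G#
7th (minor 7th) → B
11th (augmented 11th) → F##

C#  E#  G#  B  F##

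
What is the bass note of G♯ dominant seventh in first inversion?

B#

G♯ dominant seventh = G#–B#–D#–F#. First inversion → third in the bass = B#.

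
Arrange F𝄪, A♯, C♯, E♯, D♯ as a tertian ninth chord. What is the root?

D♯

Arranged so that each adjacent pair is a third by letter name: D♯ – F𝄪 – A♯ – C♯ – E♯.
The bottom of that stack, D♯, is the root (this is D♯ dominant ninth).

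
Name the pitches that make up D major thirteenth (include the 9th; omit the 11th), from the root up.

D, F#, A, C#, E, B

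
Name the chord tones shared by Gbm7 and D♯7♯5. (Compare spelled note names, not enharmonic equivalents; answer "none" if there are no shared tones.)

none

Gbm7: Gb Bbb Db Fb
D♯7♯5: D# F## A## C#
Common to both → none.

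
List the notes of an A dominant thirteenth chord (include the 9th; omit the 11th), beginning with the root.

A – C-sharp – E – G – B – F-sharp

A dominant thirteenth is a dominant thirteenth built on A.
Root: A
Major 3rd (3rd): C-sharp
Perfect 5th (5th): E
Minor 7th (7th): G
Major 9th (9th): B
Major 13th (13th): F-sharp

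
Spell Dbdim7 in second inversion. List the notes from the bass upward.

Dbdim7 = D♭–F♭–A𝄫–C𝄫; second inversion → fifth (A𝄫) lowest.

A𝄫, C𝄫, D♭, F♭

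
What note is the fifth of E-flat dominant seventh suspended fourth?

Root of E-flat dominant seventh suspended fourth = Eb. The 5th is a perfect 5th: Eb up a perfect 5th → Bb.

Bb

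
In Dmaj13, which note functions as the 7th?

Root of Dmaj13 = D. The 7th is a major 7th: D up a major 7th → C♯.

C♯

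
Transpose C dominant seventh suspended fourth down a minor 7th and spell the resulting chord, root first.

C down a minor 7th → D. New chord: D dominant seventh suspended fourth.
- root: D
- perfect 4th: G
- perfect 5th: A
- minor 7th: C

D – G – A – C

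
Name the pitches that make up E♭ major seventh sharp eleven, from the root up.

E♭ major seventh sharp eleven is a major seventh sharp eleven built on Eb.
root → Eb
3rd (major 3rd) → G
5th (perfect 5th) → Bb
7th (major 7th) → D
11th (augmented 11th) → A

Eb G Bb D A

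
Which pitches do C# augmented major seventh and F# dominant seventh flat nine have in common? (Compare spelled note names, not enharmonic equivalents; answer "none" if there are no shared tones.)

C# augmented major seventh = C-sharp, E-sharp, G-double-sharp, B-sharp.
F# dominant seventh flat nine = F-sharp, A-sharp, C-sharp, E, G.
Shared: C-sharp.

C-sharp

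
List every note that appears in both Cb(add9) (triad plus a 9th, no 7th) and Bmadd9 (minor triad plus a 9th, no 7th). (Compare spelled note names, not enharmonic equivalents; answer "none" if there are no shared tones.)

none

Cb(add9) = Cb, Eb, Gb, Db.
Bmadd9 = B, D, F#, C#.
Shared: none.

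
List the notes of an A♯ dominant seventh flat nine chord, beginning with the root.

A-sharp, C-double-sharp, E-sharp, G-sharp, B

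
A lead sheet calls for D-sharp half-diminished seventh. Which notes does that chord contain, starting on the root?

D-sharp half-diminished seventh: half-diminished seventh on D-sharp.
- root: D-sharp
- minor 3rd: F-sharp
- diminished 5th: A
- minor 7th: C-sharp

D-sharp  F-sharp  A  C-sharp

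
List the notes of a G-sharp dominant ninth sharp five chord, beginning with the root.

G-sharp, B-sharp, D-double-sharp, F-sharp, A-sharp

G-sharp dominant ninth sharp five: dominant ninth sharp five on G-sharp.
- root: G-sharp
- major 3rd: B-sharp
- augmented 5th: D-double-sharp
- minor 7th: F-sharp
- major 9th: A-sharp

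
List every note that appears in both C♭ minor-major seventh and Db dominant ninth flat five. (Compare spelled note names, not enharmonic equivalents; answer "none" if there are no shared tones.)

C-flat

C♭ minor-major seventh: C-flat E-double-flat G-flat B-flat
Db dominant ninth flat five: D-flat F A-double-flat C-flat E-flat
Common to both → C-flat.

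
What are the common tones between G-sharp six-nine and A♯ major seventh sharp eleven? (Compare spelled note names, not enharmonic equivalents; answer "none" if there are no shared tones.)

G-sharp six-nine = G-sharp, B-sharp, D-sharp, E-sharp, A-sharp.
A♯ major seventh sharp eleven = A-sharp, C-double-sharp, E-sharp, G-double-sharp, D-double-sharp.
Shared: E-sharp, A-sharp.

E-sharp  A-sharp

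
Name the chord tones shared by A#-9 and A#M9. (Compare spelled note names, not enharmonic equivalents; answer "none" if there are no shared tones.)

A#-9 = A#, C#, E#, G#, B#.
A#M9 = A#, C##, E#, G##, B#.
Shared: A#, E#, B#.

A#, E#, B#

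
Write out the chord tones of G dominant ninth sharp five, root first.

G – B – D-sharp – F – A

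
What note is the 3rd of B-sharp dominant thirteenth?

D-double-sharp

Root of B-sharp dominant thirteenth = B-sharp. The 3rd is a major 3rd: B-sharp up a major 3rd → D-double-sharp.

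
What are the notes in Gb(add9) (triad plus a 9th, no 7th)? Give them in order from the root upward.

Gb(add9) is an added-ninth built on Gb.
- root: Gb
- major 3rd: Bb
- perfect 5th: Db
- major 9th: Ab

Gb  Bb  Db  Ab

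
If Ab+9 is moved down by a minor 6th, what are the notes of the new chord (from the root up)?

C E G# Bb D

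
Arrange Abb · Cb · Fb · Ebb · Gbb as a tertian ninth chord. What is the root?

Arranged so that each adjacent pair is a third by letter name: Fb – Abb – Cb – Ebb – Gbb.
The bottom of that stack, Fb, is the root (this is Fb minor seventh flat nine).

Fb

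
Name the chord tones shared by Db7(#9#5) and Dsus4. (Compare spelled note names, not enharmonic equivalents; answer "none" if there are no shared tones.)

A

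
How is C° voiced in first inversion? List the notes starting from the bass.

Eb – Gb – C

In root position, C° is C–Eb–Gb.
First inversion puts the third (Eb) in the bass.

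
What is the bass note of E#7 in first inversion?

E#7 = E#–G##–B#–D#. First inversion → third in the bass = G##.

G##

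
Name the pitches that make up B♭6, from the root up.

Bb – D – F – G

B♭6: major sixth on Bb.
- root: Bb
- major 3rd: D
- perfect 5th: F
- major 6th: G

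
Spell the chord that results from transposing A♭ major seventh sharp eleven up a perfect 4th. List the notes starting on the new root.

D♭ F A♭ C G

A♭ up a perfect 4th → D♭. New chord: D♭ major seventh sharp eleven.
- root: D♭
- major 3rd: F
- perfect 5th: A♭
- major 7th: C
- augmented 11th: G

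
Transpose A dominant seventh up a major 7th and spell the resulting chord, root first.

A major 7th up from A is G-sharp, so the new chord is G-sharp dominant seventh.
- root: G-sharp
- major 3rd: B-sharp
- perfect 5th: D-sharp
- minor 7th: F-sharp

G-sharp B-sharp D-sharp F-sharp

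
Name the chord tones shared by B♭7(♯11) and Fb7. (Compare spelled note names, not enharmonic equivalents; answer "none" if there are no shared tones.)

Ab

B♭7(♯11): Bb D F Ab E
Fb7: Fb Ab Cb Ebb
Common to both → Ab.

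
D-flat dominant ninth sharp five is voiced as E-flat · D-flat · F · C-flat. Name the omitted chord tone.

D-flat dominant ninth sharp five = D-flat, F, A, C-flat, E-flat. The voicing lacks the 5th (augmented 5th), A.

A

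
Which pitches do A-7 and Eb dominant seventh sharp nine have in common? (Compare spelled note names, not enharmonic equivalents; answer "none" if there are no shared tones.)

G

A-7: A C E G
Eb dominant seventh sharp nine: E♭ G B♭ D♭ F♯
Common to both → G.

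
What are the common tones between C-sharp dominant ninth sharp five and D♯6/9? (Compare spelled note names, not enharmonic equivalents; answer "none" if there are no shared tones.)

C-sharp dominant ninth sharp five: C# E# G## B D#
D♯6/9: D# F## A# B# E#
Common to both → E#, D#.

E#, D#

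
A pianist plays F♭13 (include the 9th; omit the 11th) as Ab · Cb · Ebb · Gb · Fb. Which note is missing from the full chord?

Db

F♭13 = Fb, Ab, Cb, Ebb, Gb, Db. The voicing lacks the 13th (major 13th), Db.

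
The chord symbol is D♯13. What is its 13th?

B#

Root of D♯13 = D#. The 13th is a major 13th: D# up a major 13th → B#.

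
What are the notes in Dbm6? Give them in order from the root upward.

Db  Fb  Ab  Bb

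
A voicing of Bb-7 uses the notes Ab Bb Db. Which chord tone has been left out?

F

The full Bb-7 chord is Bb, Db, F, Ab.
Comparing with the voicing, the perfect 5th (5th) — F — is absent.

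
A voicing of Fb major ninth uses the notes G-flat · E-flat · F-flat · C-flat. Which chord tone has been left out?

A-flat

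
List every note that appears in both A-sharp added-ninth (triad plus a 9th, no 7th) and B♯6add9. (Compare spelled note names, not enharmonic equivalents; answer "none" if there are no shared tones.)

C𝄪, B♯

A-sharp added-ninth = A♯, C𝄪, E♯, B♯.
B♯6add9 = B♯, D𝄪, F𝄪, G𝄪, C𝄪.
Shared: C𝄪, B♯.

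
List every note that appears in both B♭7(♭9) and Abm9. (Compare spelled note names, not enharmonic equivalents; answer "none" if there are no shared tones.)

B♭7(♭9): Bb D F Ab Cb
Abm9: Ab Cb Eb Gb Bb
Common to both → Bb, Ab, Cb.

Bb, Ab, Cb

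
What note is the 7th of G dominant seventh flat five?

G dominant seventh flat five is built on G; its 7th is a minor 7th above the root.
A seventh above G uses the letter F, and the minor 7th above G is F.

F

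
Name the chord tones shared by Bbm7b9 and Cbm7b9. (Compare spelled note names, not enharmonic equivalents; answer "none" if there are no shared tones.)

Bbm7b9: Bb Db F Ab Cb
Cbm7b9: Cb Ebb Gb Bbb Dbb
Common to both → Cb.

Cb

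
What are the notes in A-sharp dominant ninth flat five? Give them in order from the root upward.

A#  C##  E  G#  B#

Root A#, quality dominant ninth flat five:
Root: A#
Major 3rd (3rd): C##
Diminished 5th (5th): E
Minor 7th (7th): G#
Major 9th (9th): B#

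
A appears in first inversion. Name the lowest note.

A = A–C#–E. First inversion → third in the bass = C#.

C#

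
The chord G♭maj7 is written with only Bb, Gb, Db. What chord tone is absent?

F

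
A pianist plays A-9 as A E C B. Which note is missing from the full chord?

G

The full A-9 chord is A, C, E, G, B.
Comparing with the voicing, the minor 7th (7th) — G — is absent.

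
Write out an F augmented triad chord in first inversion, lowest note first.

In root position, F augmented triad is F–A–C♯.
First inversion puts the third (A) in the bass.

A, C♯, F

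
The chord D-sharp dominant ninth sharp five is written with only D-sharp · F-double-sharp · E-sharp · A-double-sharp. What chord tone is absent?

D-sharp dominant ninth sharp five = D-sharp, F-double-sharp, A-double-sharp, C-sharp, E-sharp. The voicing lacks the 7th (minor 7th), C-sharp.

C-sharp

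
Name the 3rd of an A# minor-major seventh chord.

A# minor-major seventh is built on A#; its 3rd is a minor 3rd above the root.
A third above A uses the letter C, and the minor 3rd above A# is C#.

C#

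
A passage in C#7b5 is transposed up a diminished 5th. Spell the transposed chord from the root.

C# up a diminished 5th → G. New chord: G dominant seventh flat five.
G — root
B — major 3rd
Db — diminished 5th
F — minor 7th

G B Db F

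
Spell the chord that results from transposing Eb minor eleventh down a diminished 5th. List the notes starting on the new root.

Transposed root: E-flat → A (diminished 5th down). So we spell A minor eleventh:
Root: A
Minor 3rd (3rd): C
Perfect 5th (5th): E
Minor 7th (7th): G
Major 9th (9th): B
Perfect 11th (11th): D

A C E G B D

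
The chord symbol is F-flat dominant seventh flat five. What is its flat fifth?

Cbb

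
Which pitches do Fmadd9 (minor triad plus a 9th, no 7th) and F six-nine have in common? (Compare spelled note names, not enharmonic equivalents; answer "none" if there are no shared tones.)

Fmadd9 = F, Ab, C, G.
F six-nine = F, A, C, D, G.
Shared: F, C, G.

F, C, G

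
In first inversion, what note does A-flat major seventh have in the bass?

C

A-flat major seventh in root position is Ab–C–Eb–G.
First inversion places the third in the bass, which is C.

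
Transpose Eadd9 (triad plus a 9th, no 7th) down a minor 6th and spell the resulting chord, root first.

G♯, B♯, D♯, A♯

Transposed root: E → G♯ (minor 6th down). So we spell G♯ added-ninth:
root → G♯
3rd (major 3rd) → B♯
5th (perfect 5th) → D♯
9th (major 9th) → A♯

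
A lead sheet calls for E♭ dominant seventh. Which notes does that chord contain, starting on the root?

E♭ dominant seventh: dominant seventh on Eb.
- root: Eb
- major 3rd: G
- perfect 5th: Bb
- minor 7th: Db

Eb, G, Bb, Db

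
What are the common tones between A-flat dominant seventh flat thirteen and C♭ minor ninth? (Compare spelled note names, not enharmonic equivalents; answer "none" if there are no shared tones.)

G-flat

A-flat dominant seventh flat thirteen: A-flat C E-flat G-flat F-flat
C♭ minor ninth: C-flat E-double-flat G-flat B-double-flat D-flat
Common to both → G-flat.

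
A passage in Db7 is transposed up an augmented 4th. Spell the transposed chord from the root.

G B D F

D♭ up an augmented 4th → G. New chord: G dominant seventh.
- root: G
- major 3rd: B
- perfect 5th: D
- minor 7th: F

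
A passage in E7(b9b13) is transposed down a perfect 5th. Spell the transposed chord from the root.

A, C#, E, G, Bb, F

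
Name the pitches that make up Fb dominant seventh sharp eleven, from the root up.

Fb dominant seventh sharp eleven: dominant seventh sharp eleven on F-flat.
root → F-flat
3rd (major 3rd) → A-flat
5th (perfect 5th) → C-flat
7th (minor 7th) → E-double-flat
11th (augmented 11th) → B-flat

F-flat  A-flat  C-flat  E-double-flat  B-flat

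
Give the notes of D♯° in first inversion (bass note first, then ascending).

F# A D#

In root position, D♯° is D#–F#–A.
First inversion puts the third (F#) in the bass.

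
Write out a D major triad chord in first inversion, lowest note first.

F# – A – D

D major triad = D–F#–A; first inversion → third (F#) lowest.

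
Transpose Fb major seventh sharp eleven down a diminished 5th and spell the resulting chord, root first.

Fb down a diminished 5th → Bb. New chord: Bb major seventh sharp eleven.
root → Bb
3rd (major 3rd) → D
5th (perfect 5th) → F
7th (major 7th) → A
11th (augmented 11th) → E

Bb  D  F  A  E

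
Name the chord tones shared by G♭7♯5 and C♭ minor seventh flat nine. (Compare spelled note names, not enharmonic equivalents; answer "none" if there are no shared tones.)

G♭7♯5 = G♭, B♭, D, F♭.
C♭ minor seventh flat nine = C♭, E𝄫, G♭, B𝄫, D𝄫.
Shared: G♭.

G♭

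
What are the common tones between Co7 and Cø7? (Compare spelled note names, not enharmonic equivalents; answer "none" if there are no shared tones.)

C  Eb  Gb

Co7 = C, Eb, Gb, Bbb.
Cø7 = C, Eb, Gb, Bb.
Shared: C, Eb, Gb.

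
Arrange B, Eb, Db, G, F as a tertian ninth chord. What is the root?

Stacking in thirds gives Eb – G – B – Db – F, so Eb is the root — Eb dominant ninth sharp five.

Eb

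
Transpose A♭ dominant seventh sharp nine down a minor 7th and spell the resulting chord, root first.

B-flat  D  F  A-flat  C-sharp

A minor 7th down from A-flat is B-flat, so the new chord is B-flat dominant seventh sharp nine.
- root: B-flat
- major 3rd: D
- perfect 5th: F
- minor 7th: A-flat
- augmented 9th: C-sharp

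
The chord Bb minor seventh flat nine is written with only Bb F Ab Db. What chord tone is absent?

Cb

The full Bb minor seventh flat nine chord is Bb, Db, F, Ab, Cb.
Comparing with the voicing, the minor 9th (9th) — Cb — is absent.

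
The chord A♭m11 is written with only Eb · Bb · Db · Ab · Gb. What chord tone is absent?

Cb

A♭m11 = Ab, Cb, Eb, Gb, Bb, Db. The voicing lacks the 3rd (minor 3rd), Cb.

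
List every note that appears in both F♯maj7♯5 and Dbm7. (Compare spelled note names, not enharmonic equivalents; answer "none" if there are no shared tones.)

F♯maj7♯5: F# A# C## E#
Dbm7: Db Fb Ab Cb
Common to both → none.

none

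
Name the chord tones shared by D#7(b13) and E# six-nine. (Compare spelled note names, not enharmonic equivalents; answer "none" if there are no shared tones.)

F##

D#7(b13) = D#, F##, A#, C#, B.
E# six-nine = E#, G##, B#, C##, F##.
Shared: F##.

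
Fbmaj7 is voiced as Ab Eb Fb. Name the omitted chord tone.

The full Fbmaj7 chord is Fb, Ab, Cb, Eb.
Comparing with the voicing, the perfect 5th (5th) — Cb — is absent.

Cb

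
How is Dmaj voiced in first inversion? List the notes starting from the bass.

F♯ – A – D

In root position, Dmaj is D–F♯–A.
First inversion puts the third (F♯) in the bass.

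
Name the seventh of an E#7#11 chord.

Root of E#7#11 = E#. The 7th is a minor 7th: E# up a minor 7th → D#.

D#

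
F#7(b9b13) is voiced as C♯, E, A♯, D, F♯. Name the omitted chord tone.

F#7(b9b13) = F♯, A♯, C♯, E, G, D. The voicing lacks the 9th (minor 9th), G.

G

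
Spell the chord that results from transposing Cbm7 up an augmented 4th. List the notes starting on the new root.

Transposed root: Cb → F (augmented 4th up). So we spell F minor seventh:
F — root
Ab — minor 3rd
C — perfect 5th
Eb — minor 7th

F Ab C Eb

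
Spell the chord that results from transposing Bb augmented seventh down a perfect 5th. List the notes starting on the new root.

B-flat down a perfect 5th → E-flat. New chord: E-flat augmented seventh.
- root: E-flat
- major 3rd: G
- augmented 5th: B
- minor 7th: D-flat

E-flat, G, B, D-flat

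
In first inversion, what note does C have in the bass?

E

C = C–E–G. First inversion → third in the bass = E.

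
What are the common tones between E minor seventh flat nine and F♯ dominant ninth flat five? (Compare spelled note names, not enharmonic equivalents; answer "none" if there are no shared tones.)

E

E minor seventh flat nine = E, G, B, D, F.
F♯ dominant ninth flat five = F-sharp, A-sharp, C, E, G-sharp.
Shared: E.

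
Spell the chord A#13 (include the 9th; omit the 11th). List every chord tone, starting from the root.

A#, C##, E#, G#, B#, F##

A#13: dominant thirteenth on A#.
root → A#
3rd (major 3rd) → C##
5th (perfect 5th) → E#
7th (minor 7th) → G#
9th (major 9th) → B#
13th (major 13th) → F##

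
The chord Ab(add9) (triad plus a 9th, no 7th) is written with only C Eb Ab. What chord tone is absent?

Bb

The full Ab(add9) chord is Ab, C, Eb, Bb.
Comparing with the voicing, the major 9th (9th) — Bb — is absent.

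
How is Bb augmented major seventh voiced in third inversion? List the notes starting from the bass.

A – Bb – D – F#

In root position, Bb augmented major seventh is Bb–D–F#–A.
Third inversion puts the seventh (A) in the bass.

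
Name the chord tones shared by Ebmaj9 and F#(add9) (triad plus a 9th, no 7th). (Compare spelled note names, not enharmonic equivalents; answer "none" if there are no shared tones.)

Ebmaj9: Eb G Bb D F
F#(add9): F# A# C# G#
Common to both → none.

none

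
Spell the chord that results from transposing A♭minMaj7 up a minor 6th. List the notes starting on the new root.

Fb, Abb, Cb, Eb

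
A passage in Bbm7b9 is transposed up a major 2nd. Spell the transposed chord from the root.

C  Eb  G  Bb  Db

Bb up a major 2nd → C. New chord: C minor seventh flat nine.
root → C
3rd (minor 3rd) → Eb
5th (perfect 5th) → G
7th (minor 7th) → Bb
9th (minor 9th) → Db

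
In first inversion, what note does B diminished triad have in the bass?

D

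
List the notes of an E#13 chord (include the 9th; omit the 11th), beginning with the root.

E#  G##  B#  D#  F##  C##

Root E#, quality dominant thirteenth:
E# — root
G## — major 3rd
B# — perfect 5th
D# — minor 7th
F## — major 9th
C## — major 13th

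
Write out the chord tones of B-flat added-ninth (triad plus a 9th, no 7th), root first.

Bb  D  F  C

B-flat added-ninth is an added-ninth built on Bb.
root → Bb
3rd (major 3rd) → D
5th (perfect 5th) → F
9th (major 9th) → C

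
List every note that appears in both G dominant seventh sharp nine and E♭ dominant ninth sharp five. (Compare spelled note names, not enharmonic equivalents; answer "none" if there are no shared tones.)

G B F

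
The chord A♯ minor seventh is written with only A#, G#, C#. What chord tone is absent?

E#

A♯ minor seventh = A#, C#, E#, G#. The voicing lacks the 5th (perfect 5th), E#.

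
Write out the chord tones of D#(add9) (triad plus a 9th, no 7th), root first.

D♯  F𝄪  A♯  E♯

D#(add9): added-ninth on D♯.
D♯ — root
F𝄪 — major 3rd
A♯ — perfect 5th
E♯ — major 9th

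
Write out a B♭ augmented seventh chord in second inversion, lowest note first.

In root position, B♭ augmented seventh is B-flat–D–F-sharp–A-flat.
Second inversion puts the fifth (F-sharp) in the bass.

F-sharp, A-flat, B-flat, D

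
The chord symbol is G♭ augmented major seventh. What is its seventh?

F

Root of G♭ augmented major seventh = Gb. The 7th is a major 7th: Gb up a major 7th → F.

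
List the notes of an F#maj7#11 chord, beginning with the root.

Root F#, quality major seventh sharp eleven:
F# — root
A# — major 3rd
C# — perfect 5th
E# — major 7th
B# — augmented 11th

F#  A#  C#  E#  B#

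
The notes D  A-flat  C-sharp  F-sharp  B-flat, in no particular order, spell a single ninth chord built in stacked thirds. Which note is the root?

Arranged so that each adjacent pair is a third by letter name: B-flat – D – F-sharp – A-flat – C-sharp.
The bottom of that stack, B-flat, is the root (this is B-flat dominant seventh sharp nine sharp five).

B-flat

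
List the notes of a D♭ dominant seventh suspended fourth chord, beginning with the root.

D-flat  G-flat  A-flat  C-flat

Root D-flat, quality dominant seventh suspended fourth:
root → D-flat
4th (perfect 4th) → G-flat
5th (perfect 5th) → A-flat
7th (minor 7th) → C-flat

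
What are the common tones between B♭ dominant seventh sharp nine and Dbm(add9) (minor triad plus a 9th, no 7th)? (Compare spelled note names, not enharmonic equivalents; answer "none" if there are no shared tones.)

B♭ dominant seventh sharp nine: Bb D F Ab C#
Dbm(add9): Db Fb Ab Eb
Common to both → Ab.

Ab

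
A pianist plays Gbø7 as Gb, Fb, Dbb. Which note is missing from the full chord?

Bbb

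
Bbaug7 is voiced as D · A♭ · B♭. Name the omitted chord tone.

F♯

The full Bbaug7 chord is B♭, D, F♯, A♭.
Comparing with the voicing, the augmented 5th (5th) — F♯ — is absent.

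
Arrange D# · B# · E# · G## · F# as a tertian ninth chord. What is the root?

Arranged so that each adjacent pair is a third by letter name: E# – G## – B# – D# – F#.
The bottom of that stack, E#, is the root (this is E# dominant seventh flat nine).

E#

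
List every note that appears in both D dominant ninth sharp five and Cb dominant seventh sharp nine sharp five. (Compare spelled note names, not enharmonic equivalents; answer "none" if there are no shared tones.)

D

D dominant ninth sharp five = D, F-sharp, A-sharp, C, E.
Cb dominant seventh sharp nine sharp five = C-flat, E-flat, G, B-double-flat, D.
Shared: D.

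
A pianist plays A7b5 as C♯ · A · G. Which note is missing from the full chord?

E♭

The full A7b5 chord is A, C♯, E♭, G.
Comparing with the voicing, the diminished 5th (5th) — E♭ — is absent.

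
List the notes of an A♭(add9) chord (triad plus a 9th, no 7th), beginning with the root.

Ab, C, Eb, Bb

A♭(add9): added-ninth on Ab.
Ab — root
C — major 3rd
Eb — perfect 5th
Bb — major 9th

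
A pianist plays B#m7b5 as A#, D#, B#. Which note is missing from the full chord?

F#

The full B#m7b5 chord is B#, D#, F#, A#.
Comparing with the voicing, the diminished 5th (5th) — F# — is absent.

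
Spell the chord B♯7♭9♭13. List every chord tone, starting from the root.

B#, D##, F##, A#, C#, G#

Root B#, quality dominant seventh flat nine flat thirteen:
Root: B#
Major 3rd (3rd): D##
Perfect 5th (5th): F##
Minor 7th (7th): A#
Minor 9th (9th): C#
Minor 13th (13th): G#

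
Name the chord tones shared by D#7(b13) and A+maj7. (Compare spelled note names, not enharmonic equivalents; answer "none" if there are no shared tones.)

C#

D#7(b13): D# F## A# C# B
A+maj7: A C# E# G#
Common to both → C#.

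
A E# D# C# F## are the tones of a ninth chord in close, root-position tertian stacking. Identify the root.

D#

Arranged so that each adjacent pair is a third by letter name: D# – F## – A – C# – E#.
The bottom of that stack, D#, is the root (this is D# dominant ninth flat five).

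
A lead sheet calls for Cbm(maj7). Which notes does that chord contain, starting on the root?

Cbm(maj7) is a minor-major seventh built on Cb.
Cb — root
Ebb — minor 3rd
Gb — perfect 5th
Bb — major 7th

Cb, Ebb, Gb, Bb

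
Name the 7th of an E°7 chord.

Db

E°7 is built on E; its 7th is a diminished 7th above the root.
A seventh above E uses the letter D, and the diminished 7th above E is Db.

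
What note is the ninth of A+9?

A+9 is built on A; its 9th is a major 9th above the root.
A second above A uses the letter B, and the major 9th above A is B.

B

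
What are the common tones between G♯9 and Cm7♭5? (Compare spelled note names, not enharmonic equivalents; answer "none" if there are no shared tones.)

G♯9 = G#, B#, D#, F#, A#.
Cm7♭5 = C, Eb, Gb, Bb.
Shared: none.

none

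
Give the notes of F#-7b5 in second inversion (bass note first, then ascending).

C – E – F# – A

In root position, F#-7b5 is F#–A–C–E.
Second inversion puts the fifth (C) in the bass.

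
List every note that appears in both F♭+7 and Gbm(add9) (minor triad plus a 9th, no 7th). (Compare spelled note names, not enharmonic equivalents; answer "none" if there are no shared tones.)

F♭+7: F♭ A♭ C E𝄫
Gbm(add9): G♭ B𝄫 D♭ A♭
Common to both → A♭.

A♭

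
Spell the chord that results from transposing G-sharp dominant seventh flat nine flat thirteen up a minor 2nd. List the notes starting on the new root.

A – C-sharp – E – G – B-flat – F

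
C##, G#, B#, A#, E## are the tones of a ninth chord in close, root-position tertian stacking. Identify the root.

A#

Arranged so that each adjacent pair is a third by letter name: A# – C## – E## – G# – B#.
The bottom of that stack, A#, is the root (this is A# dominant ninth sharp five).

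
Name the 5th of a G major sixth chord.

Root of G major sixth = G. The 5th is a perfect 5th: G up a perfect 5th → D.

D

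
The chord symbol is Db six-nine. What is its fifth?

A-flat

Root of Db six-nine = D-flat. The 5th is a perfect 5th: D-flat up a perfect 5th → A-flat.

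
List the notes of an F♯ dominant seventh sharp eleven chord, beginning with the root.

F♯  A♯  C♯  E  B♯

Root F♯, quality dominant seventh sharp eleven:
root → F♯
3rd (major 3rd) → A♯
5th (perfect 5th) → C♯
7th (minor 7th) → E
11th (augmented 11th) → B♯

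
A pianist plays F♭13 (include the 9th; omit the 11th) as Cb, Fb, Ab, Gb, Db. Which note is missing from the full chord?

Ebb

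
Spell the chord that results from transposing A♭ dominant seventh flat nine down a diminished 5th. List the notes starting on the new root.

D, F-sharp, A, C, E-flat

A diminished 5th down from A-flat is D, so the new chord is D dominant seventh flat nine.
D — root
F-sharp — major 3rd
A — perfect 5th
C — minor 7th
E-flat — minor 9th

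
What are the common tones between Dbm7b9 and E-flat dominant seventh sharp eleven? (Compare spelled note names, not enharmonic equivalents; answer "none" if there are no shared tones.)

Dbm7b9: D♭ F♭ A♭ C♭ E𝄫
E-flat dominant seventh sharp eleven: E♭ G B♭ D♭ A
Common to both → D♭.

D♭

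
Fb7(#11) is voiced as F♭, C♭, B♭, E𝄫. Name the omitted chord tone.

Fb7(#11) = F♭, A♭, C♭, E𝄫, B♭. The voicing lacks the 3rd (major 3rd), A♭.

A♭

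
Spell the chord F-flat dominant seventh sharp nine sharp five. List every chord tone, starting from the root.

F-flat dominant seventh sharp nine sharp five: dominant seventh sharp nine sharp five on F-flat.
F-flat — root
A-flat — major 3rd
C — augmented 5th
E-double-flat — minor 7th
G — augmented 9th

F-flat  A-flat  C  E-double-flat  G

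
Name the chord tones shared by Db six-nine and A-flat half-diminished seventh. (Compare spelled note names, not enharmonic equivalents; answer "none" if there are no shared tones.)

A-flat

Db six-nine = D-flat, F, A-flat, B-flat, E-flat.
A-flat half-diminished seventh = A-flat, C-flat, E-double-flat, G-flat.
Shared: A-flat.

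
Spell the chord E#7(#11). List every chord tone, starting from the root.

Root E#, quality dominant seventh sharp eleven:
root → E#
3rd (major 3rd) → G##
5th (perfect 5th) → B#
7th (minor 7th) → D#
11th (augmented 11th) → A##

E#  G##  B#  D#  A##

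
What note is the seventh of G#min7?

F♯

Root of G#min7 = G♯. The 7th is a minor 7th: G♯ up a minor 7th → F♯.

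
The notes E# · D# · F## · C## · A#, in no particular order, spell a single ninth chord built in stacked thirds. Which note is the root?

D#

Stacking in thirds gives D# – F## – A# – C## – E#, so D# is the root — D# major ninth.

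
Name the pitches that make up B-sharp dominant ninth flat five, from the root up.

B♯, D𝄪, F♯, A♯, C𝄪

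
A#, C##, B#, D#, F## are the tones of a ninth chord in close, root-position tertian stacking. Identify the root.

Arranged so that each adjacent pair is a third by letter name: B# – D# – F## – A# – C##.
The bottom of that stack, B#, is the root (this is B# minor ninth).

B#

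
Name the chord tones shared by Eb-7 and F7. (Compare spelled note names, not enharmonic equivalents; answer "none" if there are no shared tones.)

Eb

Eb-7 = Eb, Gb, Bb, Db.
F7 = F, A, C, Eb.
Shared: Eb.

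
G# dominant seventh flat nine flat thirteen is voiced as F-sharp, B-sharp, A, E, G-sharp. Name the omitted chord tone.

D-sharp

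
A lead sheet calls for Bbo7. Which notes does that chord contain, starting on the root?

Root Bb, quality diminished seventh:
- root: Bb
- minor 3rd: Db
- diminished 5th: Fb
- diminished 7th: Abb

Bb  Db  Fb  Abb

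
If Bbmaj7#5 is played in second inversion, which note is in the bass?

Bbmaj7#5 = Bb–D–F#–A. Second inversion → fifth in the bass = F#.

F#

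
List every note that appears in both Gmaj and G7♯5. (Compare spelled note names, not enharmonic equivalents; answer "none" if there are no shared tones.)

G, B

Gmaj: G B D
G7♯5: G B D# F
Common to both → G, B.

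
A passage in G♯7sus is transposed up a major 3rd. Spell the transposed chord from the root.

B♯, E♯, F𝄪, A♯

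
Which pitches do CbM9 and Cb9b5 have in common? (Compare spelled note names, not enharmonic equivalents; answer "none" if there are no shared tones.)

Cb – Eb – Db

CbM9: Cb Eb Gb Bb Db
Cb9b5: Cb Eb Gbb Bbb Db
Common to both → Cb, Eb, Db.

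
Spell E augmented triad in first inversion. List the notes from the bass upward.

G-sharp – B-sharp – E

In root position, E augmented triad is E–G-sharp–B-sharp.
First inversion puts the third (G-sharp) in the bass.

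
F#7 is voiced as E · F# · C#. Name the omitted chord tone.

A#

F#7 = F#, A#, C#, E. The voicing lacks the 3rd (major 3rd), A#.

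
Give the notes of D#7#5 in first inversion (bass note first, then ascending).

F##, A##, C#, D#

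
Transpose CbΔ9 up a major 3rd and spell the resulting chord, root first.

A major 3rd up from Cb is Eb, so the new chord is Eb major ninth.
root → Eb
3rd (major 3rd) → G
5th (perfect 5th) → Bb
7th (major 7th) → D
9th (major 9th) → F

Eb, G, Bb, D, F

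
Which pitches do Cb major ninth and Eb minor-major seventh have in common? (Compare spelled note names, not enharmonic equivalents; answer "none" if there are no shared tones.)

Cb major ninth: C-flat E-flat G-flat B-flat D-flat
Eb minor-major seventh: E-flat G-flat B-flat D
Common to both → E-flat, G-flat, B-flat.

E-flat, G-flat, B-flat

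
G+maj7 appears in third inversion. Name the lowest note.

F♯

G+maj7 = G–B–D♯–F♯. Third inversion → seventh in the bass = F♯.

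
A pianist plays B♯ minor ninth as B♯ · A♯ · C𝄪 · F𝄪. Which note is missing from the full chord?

D♯

The full B♯ minor ninth chord is B♯, D♯, F𝄪, A♯, C𝄪.
Comparing with the voicing, the minor 3rd (3rd) — D♯ — is absent.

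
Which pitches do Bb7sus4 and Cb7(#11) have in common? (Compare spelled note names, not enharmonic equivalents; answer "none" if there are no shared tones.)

Bb7sus4 = Bb, Eb, F, Ab.
Cb7(#11) = Cb, Eb, Gb, Bbb, F.
Shared: Eb, F.

Eb, F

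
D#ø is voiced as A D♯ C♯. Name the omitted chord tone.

F♯

D#ø = D♯, F♯, A, C♯. The voicing lacks the 3rd (minor 3rd), F♯.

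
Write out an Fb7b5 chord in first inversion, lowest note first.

In root position, Fb7b5 is Fb–Ab–Cbb–Ebb.
First inversion puts the third (Ab) in the bass.

Ab Cbb Ebb Fb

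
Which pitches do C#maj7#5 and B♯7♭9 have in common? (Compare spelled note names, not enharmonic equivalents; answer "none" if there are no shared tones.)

C#maj7#5: C♯ E♯ G𝄪 B♯
B♯7♭9: B♯ D𝄪 F𝄪 A♯ C♯
Common to both → C♯, B♯.

C♯  B♯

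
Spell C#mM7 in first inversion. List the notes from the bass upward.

E G♯ B♯ C♯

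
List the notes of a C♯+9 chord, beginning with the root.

C♯ E♯ G𝄪 B D♯

C♯+9 is a dominant ninth sharp five built on C♯.
Root: C♯
Major 3rd (3rd): E♯
Augmented 5th (5th): G𝄪
Minor 7th (7th): B
Major 9th (9th): D♯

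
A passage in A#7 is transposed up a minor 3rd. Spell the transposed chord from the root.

Transposed root: A# → C# (minor 3rd up). So we spell C# dominant seventh:
Root: C#
Major 3rd (3rd): E#
Perfect 5th (5th): G#
Minor 7th (7th): B

C#, E#, G#, B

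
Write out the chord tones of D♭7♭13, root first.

D♭ – F – A♭ – C♭ – B𝄫

Root D♭, quality dominant seventh flat thirteen:
root → D♭
3rd (major 3rd) → F
5th (perfect 5th) → A♭
7th (minor 7th) → C♭
13th (minor 13th) → B𝄫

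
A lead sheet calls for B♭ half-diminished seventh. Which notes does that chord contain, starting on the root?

B-flat  D-flat  F-flat  A-flat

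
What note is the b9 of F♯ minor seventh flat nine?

G

F♯ minor seventh flat nine is built on F#; its 9th is a minor 9th above the root.
A second above F uses the letter G, and the minor 9th above F# is G.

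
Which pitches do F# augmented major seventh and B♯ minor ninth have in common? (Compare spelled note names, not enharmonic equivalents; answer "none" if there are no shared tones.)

F# augmented major seventh: F-sharp A-sharp C-double-sharp E-sharp
B♯ minor ninth: B-sharp D-sharp F-double-sharp A-sharp C-double-sharp
Common to both → A-sharp, C-double-sharp.

A-sharp, C-double-sharp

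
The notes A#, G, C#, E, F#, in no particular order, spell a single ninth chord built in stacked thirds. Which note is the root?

Arranged so that each adjacent pair is a third by letter name: F# – A# – C# – E – G.
The bottom of that stack, F#, is the root (this is F# dominant seventh flat nine).

F#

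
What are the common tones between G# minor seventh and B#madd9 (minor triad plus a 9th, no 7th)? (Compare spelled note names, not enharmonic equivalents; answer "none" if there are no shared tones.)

D#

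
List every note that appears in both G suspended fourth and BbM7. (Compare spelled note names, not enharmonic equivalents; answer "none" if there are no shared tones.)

G suspended fourth = G, C, D.
BbM7 = Bb, D, F, A.
Shared: D.

D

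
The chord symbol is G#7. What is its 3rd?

B#

Root of G#7 = G#. The 3rd is a major 3rd: G# up a major 3rd → B#.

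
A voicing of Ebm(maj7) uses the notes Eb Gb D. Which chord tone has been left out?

Ebm(maj7) = Eb, Gb, Bb, D. The voicing lacks the 5th (perfect 5th), Bb.

Bb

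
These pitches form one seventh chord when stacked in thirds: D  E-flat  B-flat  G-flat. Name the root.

Stacking in thirds gives E-flat – G-flat – B-flat – D, so E-flat is the root — E-flat minor-major seventh.

E-flat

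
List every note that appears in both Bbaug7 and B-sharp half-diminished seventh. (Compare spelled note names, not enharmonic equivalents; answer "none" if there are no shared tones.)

F#

Bbaug7: Bb D F# Ab
B-sharp half-diminished seventh: B# D# F# A#
Common to both → F#.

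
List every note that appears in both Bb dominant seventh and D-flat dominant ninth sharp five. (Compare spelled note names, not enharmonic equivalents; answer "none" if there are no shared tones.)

F

Bb dominant seventh = Bb, D, F, Ab.
D-flat dominant ninth sharp five = Db, F, A, Cb, Eb.
Shared: F.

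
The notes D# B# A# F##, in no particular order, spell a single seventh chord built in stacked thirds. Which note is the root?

B#

Arranged so that each adjacent pair is a third by letter name: B# – D# – F## – A#.
The bottom of that stack, B#, is the root (this is B# minor seventh).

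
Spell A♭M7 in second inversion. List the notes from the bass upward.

Eb, G, Ab, C

In root position, A♭M7 is Ab–C–Eb–G.
Second inversion puts the fifth (Eb) in the bass.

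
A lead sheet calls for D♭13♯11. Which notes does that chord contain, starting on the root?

Root D♭, quality dominant thirteenth sharp eleven:
D♭ — root
F — major 3rd
A♭ — perfect 5th
C♭ — minor 7th
E♭ — major 9th
G — augmented 11th
B♭ — major 13th

D♭  F  A♭  C♭  E♭  G  B♭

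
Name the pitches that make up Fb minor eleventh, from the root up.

F-flat – A-double-flat – C-flat – E-double-flat – G-flat – B-double-flat

Fb minor eleventh: minor eleventh on F-flat.
Root: F-flat
Minor 3rd (3rd): A-double-flat
Perfect 5th (5th): C-flat
Minor 7th (7th): E-double-flat
Major 9th (9th): G-flat
Perfect 11th (11th): B-double-flat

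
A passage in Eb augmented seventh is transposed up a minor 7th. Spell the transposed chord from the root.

Transposed root: E-flat → D-flat (minor 7th up). So we spell D-flat augmented seventh:
D-flat — root
F — major 3rd
A — augmented 5th
C-flat — minor 7th

D-flat – F – A – C-flat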